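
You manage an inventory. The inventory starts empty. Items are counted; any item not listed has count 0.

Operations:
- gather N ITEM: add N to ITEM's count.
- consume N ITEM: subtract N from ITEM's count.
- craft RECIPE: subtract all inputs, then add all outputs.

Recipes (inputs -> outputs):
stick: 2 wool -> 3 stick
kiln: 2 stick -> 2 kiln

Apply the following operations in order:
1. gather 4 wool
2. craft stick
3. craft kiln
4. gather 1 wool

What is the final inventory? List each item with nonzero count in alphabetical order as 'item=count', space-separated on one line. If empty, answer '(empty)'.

After 1 (gather 4 wool): wool=4
After 2 (craft stick): stick=3 wool=2
After 3 (craft kiln): kiln=2 stick=1 wool=2
After 4 (gather 1 wool): kiln=2 stick=1 wool=3

Answer: kiln=2 stick=1 wool=3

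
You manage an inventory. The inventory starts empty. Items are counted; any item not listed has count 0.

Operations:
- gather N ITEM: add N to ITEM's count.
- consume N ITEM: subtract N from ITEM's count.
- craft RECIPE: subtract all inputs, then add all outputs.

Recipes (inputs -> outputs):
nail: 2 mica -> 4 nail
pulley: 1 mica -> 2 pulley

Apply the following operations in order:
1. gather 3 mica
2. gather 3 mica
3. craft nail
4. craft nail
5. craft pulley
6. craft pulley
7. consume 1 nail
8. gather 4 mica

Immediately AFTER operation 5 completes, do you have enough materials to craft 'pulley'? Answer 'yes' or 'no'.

Answer: yes

Derivation:
After 1 (gather 3 mica): mica=3
After 2 (gather 3 mica): mica=6
After 3 (craft nail): mica=4 nail=4
After 4 (craft nail): mica=2 nail=8
After 5 (craft pulley): mica=1 nail=8 pulley=2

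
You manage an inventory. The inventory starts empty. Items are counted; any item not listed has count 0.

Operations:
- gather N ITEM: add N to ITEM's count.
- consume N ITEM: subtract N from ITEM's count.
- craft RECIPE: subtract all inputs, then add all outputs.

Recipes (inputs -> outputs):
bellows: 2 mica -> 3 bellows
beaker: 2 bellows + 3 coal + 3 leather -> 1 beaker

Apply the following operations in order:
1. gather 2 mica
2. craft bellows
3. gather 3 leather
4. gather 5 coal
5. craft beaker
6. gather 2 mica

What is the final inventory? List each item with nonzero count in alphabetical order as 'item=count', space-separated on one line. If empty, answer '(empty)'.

After 1 (gather 2 mica): mica=2
After 2 (craft bellows): bellows=3
After 3 (gather 3 leather): bellows=3 leather=3
After 4 (gather 5 coal): bellows=3 coal=5 leather=3
After 5 (craft beaker): beaker=1 bellows=1 coal=2
After 6 (gather 2 mica): beaker=1 bellows=1 coal=2 mica=2

Answer: beaker=1 bellows=1 coal=2 mica=2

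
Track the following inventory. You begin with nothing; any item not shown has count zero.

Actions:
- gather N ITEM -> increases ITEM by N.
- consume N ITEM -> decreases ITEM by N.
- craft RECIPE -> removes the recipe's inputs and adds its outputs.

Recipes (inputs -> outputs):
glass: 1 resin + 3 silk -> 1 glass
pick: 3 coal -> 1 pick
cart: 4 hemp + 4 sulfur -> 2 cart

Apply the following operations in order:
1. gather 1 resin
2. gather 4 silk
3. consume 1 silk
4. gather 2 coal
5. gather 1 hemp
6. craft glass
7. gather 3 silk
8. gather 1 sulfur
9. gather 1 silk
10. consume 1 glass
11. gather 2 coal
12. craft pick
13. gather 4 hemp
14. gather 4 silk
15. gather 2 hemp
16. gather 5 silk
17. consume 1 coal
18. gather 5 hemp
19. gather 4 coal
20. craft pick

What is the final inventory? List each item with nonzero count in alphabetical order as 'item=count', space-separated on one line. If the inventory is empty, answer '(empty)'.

Answer: coal=1 hemp=12 pick=2 silk=13 sulfur=1

Derivation:
After 1 (gather 1 resin): resin=1
After 2 (gather 4 silk): resin=1 silk=4
After 3 (consume 1 silk): resin=1 silk=3
After 4 (gather 2 coal): coal=2 resin=1 silk=3
After 5 (gather 1 hemp): coal=2 hemp=1 resin=1 silk=3
After 6 (craft glass): coal=2 glass=1 hemp=1
After 7 (gather 3 silk): coal=2 glass=1 hemp=1 silk=3
After 8 (gather 1 sulfur): coal=2 glass=1 hemp=1 silk=3 sulfur=1
After 9 (gather 1 silk): coal=2 glass=1 hemp=1 silk=4 sulfur=1
After 10 (consume 1 glass): coal=2 hemp=1 silk=4 sulfur=1
After 11 (gather 2 coal): coal=4 hemp=1 silk=4 sulfur=1
After 12 (craft pick): coal=1 hemp=1 pick=1 silk=4 sulfur=1
After 13 (gather 4 hemp): coal=1 hemp=5 pick=1 silk=4 sulfur=1
After 14 (gather 4 silk): coal=1 hemp=5 pick=1 silk=8 sulfur=1
After 15 (gather 2 hemp): coal=1 hemp=7 pick=1 silk=8 sulfur=1
After 16 (gather 5 silk): coal=1 hemp=7 pick=1 silk=13 sulfur=1
After 17 (consume 1 coal): hemp=7 pick=1 silk=13 sulfur=1
After 18 (gather 5 hemp): hemp=12 pick=1 silk=13 sulfur=1
After 19 (gather 4 coal): coal=4 hemp=12 pick=1 silk=13 sulfur=1
After 20 (craft pick): coal=1 hemp=12 pick=2 silk=13 sulfur=1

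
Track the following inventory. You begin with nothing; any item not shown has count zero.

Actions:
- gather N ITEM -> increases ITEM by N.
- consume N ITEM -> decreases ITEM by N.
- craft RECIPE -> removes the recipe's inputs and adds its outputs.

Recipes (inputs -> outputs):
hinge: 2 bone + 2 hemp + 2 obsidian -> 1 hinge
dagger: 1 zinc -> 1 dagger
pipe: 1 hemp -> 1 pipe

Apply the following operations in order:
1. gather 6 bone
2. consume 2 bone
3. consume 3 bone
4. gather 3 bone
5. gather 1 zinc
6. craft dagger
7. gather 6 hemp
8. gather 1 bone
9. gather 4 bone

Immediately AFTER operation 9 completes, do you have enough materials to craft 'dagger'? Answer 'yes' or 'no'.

Answer: no

Derivation:
After 1 (gather 6 bone): bone=6
After 2 (consume 2 bone): bone=4
After 3 (consume 3 bone): bone=1
After 4 (gather 3 bone): bone=4
After 5 (gather 1 zinc): bone=4 zinc=1
After 6 (craft dagger): bone=4 dagger=1
After 7 (gather 6 hemp): bone=4 dagger=1 hemp=6
After 8 (gather 1 bone): bone=5 dagger=1 hemp=6
After 9 (gather 4 bone): bone=9 dagger=1 hemp=6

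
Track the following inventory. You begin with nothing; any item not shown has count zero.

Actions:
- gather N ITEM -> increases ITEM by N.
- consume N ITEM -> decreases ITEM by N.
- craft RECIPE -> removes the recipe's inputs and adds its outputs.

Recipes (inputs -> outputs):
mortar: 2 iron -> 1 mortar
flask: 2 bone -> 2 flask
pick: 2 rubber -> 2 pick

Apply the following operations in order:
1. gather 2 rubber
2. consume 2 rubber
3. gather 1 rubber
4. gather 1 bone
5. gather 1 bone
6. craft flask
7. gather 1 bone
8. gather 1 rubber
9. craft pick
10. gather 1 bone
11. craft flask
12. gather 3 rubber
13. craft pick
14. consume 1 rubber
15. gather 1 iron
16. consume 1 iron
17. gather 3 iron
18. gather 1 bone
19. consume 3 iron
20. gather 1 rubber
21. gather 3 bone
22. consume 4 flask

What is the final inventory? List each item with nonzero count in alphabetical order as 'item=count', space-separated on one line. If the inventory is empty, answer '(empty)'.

After 1 (gather 2 rubber): rubber=2
After 2 (consume 2 rubber): (empty)
After 3 (gather 1 rubber): rubber=1
After 4 (gather 1 bone): bone=1 rubber=1
After 5 (gather 1 bone): bone=2 rubber=1
After 6 (craft flask): flask=2 rubber=1
After 7 (gather 1 bone): bone=1 flask=2 rubber=1
After 8 (gather 1 rubber): bone=1 flask=2 rubber=2
After 9 (craft pick): bone=1 flask=2 pick=2
After 10 (gather 1 bone): bone=2 flask=2 pick=2
After 11 (craft flask): flask=4 pick=2
After 12 (gather 3 rubber): flask=4 pick=2 rubber=3
After 13 (craft pick): flask=4 pick=4 rubber=1
After 14 (consume 1 rubber): flask=4 pick=4
After 15 (gather 1 iron): flask=4 iron=1 pick=4
After 16 (consume 1 iron): flask=4 pick=4
After 17 (gather 3 iron): flask=4 iron=3 pick=4
After 18 (gather 1 bone): bone=1 flask=4 iron=3 pick=4
After 19 (consume 3 iron): bone=1 flask=4 pick=4
After 20 (gather 1 rubber): bone=1 flask=4 pick=4 rubber=1
After 21 (gather 3 bone): bone=4 flask=4 pick=4 rubber=1
After 22 (consume 4 flask): bone=4 pick=4 rubber=1

Answer: bone=4 pick=4 rubber=1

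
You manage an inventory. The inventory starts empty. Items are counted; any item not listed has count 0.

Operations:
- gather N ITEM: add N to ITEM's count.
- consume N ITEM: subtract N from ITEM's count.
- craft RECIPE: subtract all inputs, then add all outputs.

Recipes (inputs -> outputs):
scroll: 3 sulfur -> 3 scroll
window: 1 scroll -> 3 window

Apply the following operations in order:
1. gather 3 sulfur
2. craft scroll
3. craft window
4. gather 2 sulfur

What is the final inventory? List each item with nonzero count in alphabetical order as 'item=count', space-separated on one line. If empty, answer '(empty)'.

After 1 (gather 3 sulfur): sulfur=3
After 2 (craft scroll): scroll=3
After 3 (craft window): scroll=2 window=3
After 4 (gather 2 sulfur): scroll=2 sulfur=2 window=3

Answer: scroll=2 sulfur=2 window=3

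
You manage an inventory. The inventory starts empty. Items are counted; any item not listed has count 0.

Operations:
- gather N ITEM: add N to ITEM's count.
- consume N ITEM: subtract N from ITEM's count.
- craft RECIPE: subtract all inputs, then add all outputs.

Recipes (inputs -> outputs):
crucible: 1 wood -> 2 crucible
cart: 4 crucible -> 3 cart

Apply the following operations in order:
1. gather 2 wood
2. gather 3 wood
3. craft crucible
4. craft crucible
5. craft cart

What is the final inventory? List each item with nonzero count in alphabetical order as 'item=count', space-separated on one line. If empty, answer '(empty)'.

After 1 (gather 2 wood): wood=2
After 2 (gather 3 wood): wood=5
After 3 (craft crucible): crucible=2 wood=4
After 4 (craft crucible): crucible=4 wood=3
After 5 (craft cart): cart=3 wood=3

Answer: cart=3 wood=3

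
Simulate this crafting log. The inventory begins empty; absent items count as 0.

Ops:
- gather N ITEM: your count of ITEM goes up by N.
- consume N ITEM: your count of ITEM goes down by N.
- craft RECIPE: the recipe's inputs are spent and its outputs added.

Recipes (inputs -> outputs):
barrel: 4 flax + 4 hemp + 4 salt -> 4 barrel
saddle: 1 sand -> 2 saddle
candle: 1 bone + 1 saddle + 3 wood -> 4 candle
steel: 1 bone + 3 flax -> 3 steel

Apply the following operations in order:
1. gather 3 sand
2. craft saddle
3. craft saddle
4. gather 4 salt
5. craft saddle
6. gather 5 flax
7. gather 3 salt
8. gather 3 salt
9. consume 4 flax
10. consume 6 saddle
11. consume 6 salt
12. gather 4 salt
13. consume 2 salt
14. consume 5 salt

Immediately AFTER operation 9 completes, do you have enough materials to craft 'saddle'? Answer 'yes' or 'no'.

Answer: no

Derivation:
After 1 (gather 3 sand): sand=3
After 2 (craft saddle): saddle=2 sand=2
After 3 (craft saddle): saddle=4 sand=1
After 4 (gather 4 salt): saddle=4 salt=4 sand=1
After 5 (craft saddle): saddle=6 salt=4
After 6 (gather 5 flax): flax=5 saddle=6 salt=4
After 7 (gather 3 salt): flax=5 saddle=6 salt=7
After 8 (gather 3 salt): flax=5 saddle=6 salt=10
After 9 (consume 4 flax): flax=1 saddle=6 salt=10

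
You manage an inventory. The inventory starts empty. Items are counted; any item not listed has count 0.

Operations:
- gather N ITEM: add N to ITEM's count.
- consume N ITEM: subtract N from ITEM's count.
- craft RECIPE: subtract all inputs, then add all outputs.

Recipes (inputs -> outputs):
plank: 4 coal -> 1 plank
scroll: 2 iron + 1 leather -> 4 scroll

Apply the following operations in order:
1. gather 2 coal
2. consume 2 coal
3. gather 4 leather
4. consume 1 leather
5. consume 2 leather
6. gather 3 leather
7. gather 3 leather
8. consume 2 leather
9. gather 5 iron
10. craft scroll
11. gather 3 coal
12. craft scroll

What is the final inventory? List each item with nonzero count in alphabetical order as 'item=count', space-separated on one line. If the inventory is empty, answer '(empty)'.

After 1 (gather 2 coal): coal=2
After 2 (consume 2 coal): (empty)
After 3 (gather 4 leather): leather=4
After 4 (consume 1 leather): leather=3
After 5 (consume 2 leather): leather=1
After 6 (gather 3 leather): leather=4
After 7 (gather 3 leather): leather=7
After 8 (consume 2 leather): leather=5
After 9 (gather 5 iron): iron=5 leather=5
After 10 (craft scroll): iron=3 leather=4 scroll=4
After 11 (gather 3 coal): coal=3 iron=3 leather=4 scroll=4
After 12 (craft scroll): coal=3 iron=1 leather=3 scroll=8

Answer: coal=3 iron=1 leather=3 scroll=8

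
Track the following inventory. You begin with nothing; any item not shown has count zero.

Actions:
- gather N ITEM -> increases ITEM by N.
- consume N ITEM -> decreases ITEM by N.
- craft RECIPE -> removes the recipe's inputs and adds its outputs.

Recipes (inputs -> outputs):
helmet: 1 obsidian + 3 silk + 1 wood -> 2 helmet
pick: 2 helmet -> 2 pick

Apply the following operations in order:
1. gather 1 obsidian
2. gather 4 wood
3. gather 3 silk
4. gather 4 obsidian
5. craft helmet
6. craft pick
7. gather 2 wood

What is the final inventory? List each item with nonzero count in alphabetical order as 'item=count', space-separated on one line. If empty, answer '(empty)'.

After 1 (gather 1 obsidian): obsidian=1
After 2 (gather 4 wood): obsidian=1 wood=4
After 3 (gather 3 silk): obsidian=1 silk=3 wood=4
After 4 (gather 4 obsidian): obsidian=5 silk=3 wood=4
After 5 (craft helmet): helmet=2 obsidian=4 wood=3
After 6 (craft pick): obsidian=4 pick=2 wood=3
After 7 (gather 2 wood): obsidian=4 pick=2 wood=5

Answer: obsidian=4 pick=2 wood=5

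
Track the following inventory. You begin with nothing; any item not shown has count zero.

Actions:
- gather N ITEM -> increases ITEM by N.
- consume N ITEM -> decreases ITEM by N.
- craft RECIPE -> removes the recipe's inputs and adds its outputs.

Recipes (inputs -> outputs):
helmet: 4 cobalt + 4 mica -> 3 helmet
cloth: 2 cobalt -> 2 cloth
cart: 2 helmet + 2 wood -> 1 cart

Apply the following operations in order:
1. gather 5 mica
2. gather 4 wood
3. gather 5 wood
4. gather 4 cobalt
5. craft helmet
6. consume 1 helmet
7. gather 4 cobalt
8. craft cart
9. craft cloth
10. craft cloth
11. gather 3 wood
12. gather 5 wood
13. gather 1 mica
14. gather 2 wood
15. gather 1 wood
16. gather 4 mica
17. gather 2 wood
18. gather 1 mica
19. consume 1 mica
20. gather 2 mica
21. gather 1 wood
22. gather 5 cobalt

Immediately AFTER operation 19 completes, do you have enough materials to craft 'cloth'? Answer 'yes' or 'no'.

Answer: no

Derivation:
After 1 (gather 5 mica): mica=5
After 2 (gather 4 wood): mica=5 wood=4
After 3 (gather 5 wood): mica=5 wood=9
After 4 (gather 4 cobalt): cobalt=4 mica=5 wood=9
After 5 (craft helmet): helmet=3 mica=1 wood=9
After 6 (consume 1 helmet): helmet=2 mica=1 wood=9
After 7 (gather 4 cobalt): cobalt=4 helmet=2 mica=1 wood=9
After 8 (craft cart): cart=1 cobalt=4 mica=1 wood=7
After 9 (craft cloth): cart=1 cloth=2 cobalt=2 mica=1 wood=7
After 10 (craft cloth): cart=1 cloth=4 mica=1 wood=7
After 11 (gather 3 wood): cart=1 cloth=4 mica=1 wood=10
After 12 (gather 5 wood): cart=1 cloth=4 mica=1 wood=15
After 13 (gather 1 mica): cart=1 cloth=4 mica=2 wood=15
After 14 (gather 2 wood): cart=1 cloth=4 mica=2 wood=17
After 15 (gather 1 wood): cart=1 cloth=4 mica=2 wood=18
After 16 (gather 4 mica): cart=1 cloth=4 mica=6 wood=18
After 17 (gather 2 wood): cart=1 cloth=4 mica=6 wood=20
After 18 (gather 1 mica): cart=1 cloth=4 mica=7 wood=20
After 19 (consume 1 mica): cart=1 cloth=4 mica=6 wood=20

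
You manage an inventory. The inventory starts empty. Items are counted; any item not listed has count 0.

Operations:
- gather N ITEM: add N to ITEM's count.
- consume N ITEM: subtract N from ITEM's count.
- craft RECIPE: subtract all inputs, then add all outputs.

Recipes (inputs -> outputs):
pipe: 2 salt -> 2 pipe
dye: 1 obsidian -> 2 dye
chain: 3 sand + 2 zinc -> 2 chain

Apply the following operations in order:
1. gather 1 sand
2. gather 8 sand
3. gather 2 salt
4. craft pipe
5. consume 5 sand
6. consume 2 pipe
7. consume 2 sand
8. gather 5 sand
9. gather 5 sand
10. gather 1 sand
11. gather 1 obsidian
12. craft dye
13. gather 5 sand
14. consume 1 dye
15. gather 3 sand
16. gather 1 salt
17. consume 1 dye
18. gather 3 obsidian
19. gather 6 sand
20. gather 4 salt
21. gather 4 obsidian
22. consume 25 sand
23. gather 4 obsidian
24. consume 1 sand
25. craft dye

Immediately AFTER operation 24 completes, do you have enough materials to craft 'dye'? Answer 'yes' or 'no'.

Answer: yes

Derivation:
After 1 (gather 1 sand): sand=1
After 2 (gather 8 sand): sand=9
After 3 (gather 2 salt): salt=2 sand=9
After 4 (craft pipe): pipe=2 sand=9
After 5 (consume 5 sand): pipe=2 sand=4
After 6 (consume 2 pipe): sand=4
After 7 (consume 2 sand): sand=2
After 8 (gather 5 sand): sand=7
After 9 (gather 5 sand): sand=12
After 10 (gather 1 sand): sand=13
After 11 (gather 1 obsidian): obsidian=1 sand=13
After 12 (craft dye): dye=2 sand=13
After 13 (gather 5 sand): dye=2 sand=18
After 14 (consume 1 dye): dye=1 sand=18
After 15 (gather 3 sand): dye=1 sand=21
After 16 (gather 1 salt): dye=1 salt=1 sand=21
After 17 (consume 1 dye): salt=1 sand=21
After 18 (gather 3 obsidian): obsidian=3 salt=1 sand=21
After 19 (gather 6 sand): obsidian=3 salt=1 sand=27
After 20 (gather 4 salt): obsidian=3 salt=5 sand=27
After 21 (gather 4 obsidian): obsidian=7 salt=5 sand=27
After 22 (consume 25 sand): obsidian=7 salt=5 sand=2
After 23 (gather 4 obsidian): obsidian=11 salt=5 sand=2
After 24 (consume 1 sand): obsidian=11 salt=5 sand=1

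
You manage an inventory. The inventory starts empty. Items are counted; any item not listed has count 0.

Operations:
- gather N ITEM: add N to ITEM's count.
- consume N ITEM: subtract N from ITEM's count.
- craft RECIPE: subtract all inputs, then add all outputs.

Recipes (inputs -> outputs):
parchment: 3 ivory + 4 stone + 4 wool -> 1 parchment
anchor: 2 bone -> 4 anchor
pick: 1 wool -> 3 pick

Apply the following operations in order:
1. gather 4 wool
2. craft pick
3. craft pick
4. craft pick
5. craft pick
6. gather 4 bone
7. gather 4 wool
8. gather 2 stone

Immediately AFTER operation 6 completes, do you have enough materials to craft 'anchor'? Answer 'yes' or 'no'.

Answer: yes

Derivation:
After 1 (gather 4 wool): wool=4
After 2 (craft pick): pick=3 wool=3
After 3 (craft pick): pick=6 wool=2
After 4 (craft pick): pick=9 wool=1
After 5 (craft pick): pick=12
After 6 (gather 4 bone): bone=4 pick=12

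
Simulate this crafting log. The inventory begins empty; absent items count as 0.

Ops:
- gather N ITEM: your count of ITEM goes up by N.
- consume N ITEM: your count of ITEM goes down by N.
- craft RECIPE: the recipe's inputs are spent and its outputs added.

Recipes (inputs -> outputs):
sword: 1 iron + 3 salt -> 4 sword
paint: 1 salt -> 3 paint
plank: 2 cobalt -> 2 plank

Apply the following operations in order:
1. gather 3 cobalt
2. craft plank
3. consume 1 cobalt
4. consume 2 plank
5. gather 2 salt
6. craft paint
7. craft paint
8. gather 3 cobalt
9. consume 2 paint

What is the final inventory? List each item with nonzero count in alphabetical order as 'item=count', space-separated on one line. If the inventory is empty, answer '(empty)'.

After 1 (gather 3 cobalt): cobalt=3
After 2 (craft plank): cobalt=1 plank=2
After 3 (consume 1 cobalt): plank=2
After 4 (consume 2 plank): (empty)
After 5 (gather 2 salt): salt=2
After 6 (craft paint): paint=3 salt=1
After 7 (craft paint): paint=6
After 8 (gather 3 cobalt): cobalt=3 paint=6
After 9 (consume 2 paint): cobalt=3 paint=4

Answer: cobalt=3 paint=4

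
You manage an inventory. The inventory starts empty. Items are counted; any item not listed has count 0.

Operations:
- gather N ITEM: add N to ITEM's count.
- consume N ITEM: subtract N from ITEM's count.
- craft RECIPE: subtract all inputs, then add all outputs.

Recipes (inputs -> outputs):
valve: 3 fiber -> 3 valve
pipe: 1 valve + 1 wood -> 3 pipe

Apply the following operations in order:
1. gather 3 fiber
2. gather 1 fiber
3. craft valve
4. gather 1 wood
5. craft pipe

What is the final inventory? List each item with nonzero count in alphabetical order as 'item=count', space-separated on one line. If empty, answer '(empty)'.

Answer: fiber=1 pipe=3 valve=2

Derivation:
After 1 (gather 3 fiber): fiber=3
After 2 (gather 1 fiber): fiber=4
After 3 (craft valve): fiber=1 valve=3
After 4 (gather 1 wood): fiber=1 valve=3 wood=1
After 5 (craft pipe): fiber=1 pipe=3 valve=2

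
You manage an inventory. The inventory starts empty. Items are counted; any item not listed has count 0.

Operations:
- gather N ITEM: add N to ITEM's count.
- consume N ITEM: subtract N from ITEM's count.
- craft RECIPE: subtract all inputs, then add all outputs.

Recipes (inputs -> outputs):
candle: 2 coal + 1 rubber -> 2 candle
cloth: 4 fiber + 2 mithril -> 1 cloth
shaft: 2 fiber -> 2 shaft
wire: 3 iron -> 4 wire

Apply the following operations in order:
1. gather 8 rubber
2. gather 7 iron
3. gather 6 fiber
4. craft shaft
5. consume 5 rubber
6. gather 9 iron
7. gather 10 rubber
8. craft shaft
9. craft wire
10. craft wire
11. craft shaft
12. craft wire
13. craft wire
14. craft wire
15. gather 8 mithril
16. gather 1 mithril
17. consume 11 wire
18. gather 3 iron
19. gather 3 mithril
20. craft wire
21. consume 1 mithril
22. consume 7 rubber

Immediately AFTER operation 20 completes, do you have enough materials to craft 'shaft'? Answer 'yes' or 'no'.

Answer: no

Derivation:
After 1 (gather 8 rubber): rubber=8
After 2 (gather 7 iron): iron=7 rubber=8
After 3 (gather 6 fiber): fiber=6 iron=7 rubber=8
After 4 (craft shaft): fiber=4 iron=7 rubber=8 shaft=2
After 5 (consume 5 rubber): fiber=4 iron=7 rubber=3 shaft=2
After 6 (gather 9 iron): fiber=4 iron=16 rubber=3 shaft=2
After 7 (gather 10 rubber): fiber=4 iron=16 rubber=13 shaft=2
After 8 (craft shaft): fiber=2 iron=16 rubber=13 shaft=4
After 9 (craft wire): fiber=2 iron=13 rubber=13 shaft=4 wire=4
After 10 (craft wire): fiber=2 iron=10 rubber=13 shaft=4 wire=8
After 11 (craft shaft): iron=10 rubber=13 shaft=6 wire=8
After 12 (craft wire): iron=7 rubber=13 shaft=6 wire=12
After 13 (craft wire): iron=4 rubber=13 shaft=6 wire=16
After 14 (craft wire): iron=1 rubber=13 shaft=6 wire=20
After 15 (gather 8 mithril): iron=1 mithril=8 rubber=13 shaft=6 wire=20
After 16 (gather 1 mithril): iron=1 mithril=9 rubber=13 shaft=6 wire=20
After 17 (consume 11 wire): iron=1 mithril=9 rubber=13 shaft=6 wire=9
After 18 (gather 3 iron): iron=4 mithril=9 rubber=13 shaft=6 wire=9
After 19 (gather 3 mithril): iron=4 mithril=12 rubber=13 shaft=6 wire=9
After 20 (craft wire): iron=1 mithril=12 rubber=13 shaft=6 wire=13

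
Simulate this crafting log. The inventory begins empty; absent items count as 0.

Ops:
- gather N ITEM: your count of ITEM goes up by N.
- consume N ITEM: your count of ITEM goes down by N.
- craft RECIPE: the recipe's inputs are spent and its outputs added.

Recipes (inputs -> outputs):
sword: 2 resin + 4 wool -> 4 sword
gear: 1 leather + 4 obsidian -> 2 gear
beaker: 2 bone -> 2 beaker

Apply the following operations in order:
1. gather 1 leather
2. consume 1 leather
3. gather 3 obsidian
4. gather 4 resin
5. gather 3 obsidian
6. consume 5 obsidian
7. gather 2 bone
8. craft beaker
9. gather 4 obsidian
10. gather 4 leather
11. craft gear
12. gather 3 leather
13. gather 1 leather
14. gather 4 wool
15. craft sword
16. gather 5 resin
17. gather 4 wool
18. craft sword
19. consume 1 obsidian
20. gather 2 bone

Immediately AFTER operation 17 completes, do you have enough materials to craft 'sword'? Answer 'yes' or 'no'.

After 1 (gather 1 leather): leather=1
After 2 (consume 1 leather): (empty)
After 3 (gather 3 obsidian): obsidian=3
After 4 (gather 4 resin): obsidian=3 resin=4
After 5 (gather 3 obsidian): obsidian=6 resin=4
After 6 (consume 5 obsidian): obsidian=1 resin=4
After 7 (gather 2 bone): bone=2 obsidian=1 resin=4
After 8 (craft beaker): beaker=2 obsidian=1 resin=4
After 9 (gather 4 obsidian): beaker=2 obsidian=5 resin=4
After 10 (gather 4 leather): beaker=2 leather=4 obsidian=5 resin=4
After 11 (craft gear): beaker=2 gear=2 leather=3 obsidian=1 resin=4
After 12 (gather 3 leather): beaker=2 gear=2 leather=6 obsidian=1 resin=4
After 13 (gather 1 leather): beaker=2 gear=2 leather=7 obsidian=1 resin=4
After 14 (gather 4 wool): beaker=2 gear=2 leather=7 obsidian=1 resin=4 wool=4
After 15 (craft sword): beaker=2 gear=2 leather=7 obsidian=1 resin=2 sword=4
After 16 (gather 5 resin): beaker=2 gear=2 leather=7 obsidian=1 resin=7 sword=4
After 17 (gather 4 wool): beaker=2 gear=2 leather=7 obsidian=1 resin=7 sword=4 wool=4

Answer: yes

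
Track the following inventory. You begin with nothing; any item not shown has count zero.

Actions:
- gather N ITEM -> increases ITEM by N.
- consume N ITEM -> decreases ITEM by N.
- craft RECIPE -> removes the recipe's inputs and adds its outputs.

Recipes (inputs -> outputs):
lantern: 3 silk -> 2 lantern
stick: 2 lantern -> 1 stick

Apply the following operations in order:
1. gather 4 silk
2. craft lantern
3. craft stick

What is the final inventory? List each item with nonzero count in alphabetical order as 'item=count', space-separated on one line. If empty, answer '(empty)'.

Answer: silk=1 stick=1

Derivation:
After 1 (gather 4 silk): silk=4
After 2 (craft lantern): lantern=2 silk=1
After 3 (craft stick): silk=1 stick=1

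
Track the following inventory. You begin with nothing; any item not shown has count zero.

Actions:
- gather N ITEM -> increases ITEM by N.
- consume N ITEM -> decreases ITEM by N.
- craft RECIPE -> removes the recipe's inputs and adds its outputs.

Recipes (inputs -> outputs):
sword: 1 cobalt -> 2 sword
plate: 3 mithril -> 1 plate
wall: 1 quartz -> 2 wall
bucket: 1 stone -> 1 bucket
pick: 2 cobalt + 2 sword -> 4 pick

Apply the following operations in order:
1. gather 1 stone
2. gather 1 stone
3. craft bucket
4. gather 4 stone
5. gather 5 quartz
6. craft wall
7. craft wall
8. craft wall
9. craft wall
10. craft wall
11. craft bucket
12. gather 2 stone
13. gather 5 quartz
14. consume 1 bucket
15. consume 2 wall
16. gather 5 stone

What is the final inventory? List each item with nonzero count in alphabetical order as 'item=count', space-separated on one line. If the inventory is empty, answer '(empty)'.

Answer: bucket=1 quartz=5 stone=11 wall=8

Derivation:
After 1 (gather 1 stone): stone=1
After 2 (gather 1 stone): stone=2
After 3 (craft bucket): bucket=1 stone=1
After 4 (gather 4 stone): bucket=1 stone=5
After 5 (gather 5 quartz): bucket=1 quartz=5 stone=5
After 6 (craft wall): bucket=1 quartz=4 stone=5 wall=2
After 7 (craft wall): bucket=1 quartz=3 stone=5 wall=4
After 8 (craft wall): bucket=1 quartz=2 stone=5 wall=6
After 9 (craft wall): bucket=1 quartz=1 stone=5 wall=8
After 10 (craft wall): bucket=1 stone=5 wall=10
After 11 (craft bucket): bucket=2 stone=4 wall=10
After 12 (gather 2 stone): bucket=2 stone=6 wall=10
After 13 (gather 5 quartz): bucket=2 quartz=5 stone=6 wall=10
After 14 (consume 1 bucket): bucket=1 quartz=5 stone=6 wall=10
After 15 (consume 2 wall): bucket=1 quartz=5 stone=6 wall=8
After 16 (gather 5 stone): bucket=1 quartz=5 stone=11 wall=8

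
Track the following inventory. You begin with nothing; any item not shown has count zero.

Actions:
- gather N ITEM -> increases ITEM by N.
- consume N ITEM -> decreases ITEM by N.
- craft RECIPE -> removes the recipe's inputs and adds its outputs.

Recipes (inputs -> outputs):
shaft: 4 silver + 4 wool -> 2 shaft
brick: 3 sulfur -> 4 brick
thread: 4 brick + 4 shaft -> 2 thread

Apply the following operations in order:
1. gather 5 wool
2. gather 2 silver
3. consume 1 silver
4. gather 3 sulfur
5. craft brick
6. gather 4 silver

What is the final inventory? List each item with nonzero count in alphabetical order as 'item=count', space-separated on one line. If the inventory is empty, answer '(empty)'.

Answer: brick=4 silver=5 wool=5

Derivation:
After 1 (gather 5 wool): wool=5
After 2 (gather 2 silver): silver=2 wool=5
After 3 (consume 1 silver): silver=1 wool=5
After 4 (gather 3 sulfur): silver=1 sulfur=3 wool=5
After 5 (craft brick): brick=4 silver=1 wool=5
After 6 (gather 4 silver): brick=4 silver=5 wool=5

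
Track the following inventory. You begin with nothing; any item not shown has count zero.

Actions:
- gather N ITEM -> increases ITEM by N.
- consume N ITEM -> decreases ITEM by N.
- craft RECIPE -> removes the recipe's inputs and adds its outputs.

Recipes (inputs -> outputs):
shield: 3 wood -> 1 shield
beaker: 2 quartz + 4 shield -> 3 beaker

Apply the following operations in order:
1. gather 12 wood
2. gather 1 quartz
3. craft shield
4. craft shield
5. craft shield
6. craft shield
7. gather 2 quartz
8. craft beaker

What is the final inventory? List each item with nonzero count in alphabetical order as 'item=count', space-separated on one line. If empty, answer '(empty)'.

After 1 (gather 12 wood): wood=12
After 2 (gather 1 quartz): quartz=1 wood=12
After 3 (craft shield): quartz=1 shield=1 wood=9
After 4 (craft shield): quartz=1 shield=2 wood=6
After 5 (craft shield): quartz=1 shield=3 wood=3
After 6 (craft shield): quartz=1 shield=4
After 7 (gather 2 quartz): quartz=3 shield=4
After 8 (craft beaker): beaker=3 quartz=1

Answer: beaker=3 quartz=1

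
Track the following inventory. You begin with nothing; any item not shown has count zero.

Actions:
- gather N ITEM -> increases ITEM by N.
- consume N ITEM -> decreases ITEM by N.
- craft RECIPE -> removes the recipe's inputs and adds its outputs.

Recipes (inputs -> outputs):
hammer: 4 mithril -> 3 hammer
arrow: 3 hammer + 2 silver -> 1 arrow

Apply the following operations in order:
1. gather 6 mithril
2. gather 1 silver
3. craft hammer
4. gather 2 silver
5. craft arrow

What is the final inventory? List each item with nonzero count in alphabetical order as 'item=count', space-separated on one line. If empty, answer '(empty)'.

Answer: arrow=1 mithril=2 silver=1

Derivation:
After 1 (gather 6 mithril): mithril=6
After 2 (gather 1 silver): mithril=6 silver=1
After 3 (craft hammer): hammer=3 mithril=2 silver=1
After 4 (gather 2 silver): hammer=3 mithril=2 silver=3
After 5 (craft arrow): arrow=1 mithril=2 silver=1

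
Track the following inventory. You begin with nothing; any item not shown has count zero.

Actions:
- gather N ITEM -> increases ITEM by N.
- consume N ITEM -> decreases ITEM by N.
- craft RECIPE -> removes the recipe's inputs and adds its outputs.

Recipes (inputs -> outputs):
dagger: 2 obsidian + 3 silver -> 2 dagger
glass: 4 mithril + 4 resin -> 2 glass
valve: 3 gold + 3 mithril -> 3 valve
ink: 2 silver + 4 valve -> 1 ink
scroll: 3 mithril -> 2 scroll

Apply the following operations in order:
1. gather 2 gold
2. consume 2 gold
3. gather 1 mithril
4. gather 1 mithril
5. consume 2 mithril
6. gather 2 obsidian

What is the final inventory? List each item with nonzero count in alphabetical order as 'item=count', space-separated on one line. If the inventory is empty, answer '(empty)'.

After 1 (gather 2 gold): gold=2
After 2 (consume 2 gold): (empty)
After 3 (gather 1 mithril): mithril=1
After 4 (gather 1 mithril): mithril=2
After 5 (consume 2 mithril): (empty)
After 6 (gather 2 obsidian): obsidian=2

Answer: obsidian=2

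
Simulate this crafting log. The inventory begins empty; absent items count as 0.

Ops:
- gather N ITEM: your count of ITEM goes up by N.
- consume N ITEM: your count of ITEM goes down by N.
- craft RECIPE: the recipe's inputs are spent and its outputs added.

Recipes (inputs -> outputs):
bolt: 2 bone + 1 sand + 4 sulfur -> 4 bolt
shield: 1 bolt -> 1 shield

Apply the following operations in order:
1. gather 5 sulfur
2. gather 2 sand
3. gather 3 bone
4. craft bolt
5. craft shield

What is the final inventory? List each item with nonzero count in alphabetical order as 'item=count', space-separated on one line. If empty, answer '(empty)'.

After 1 (gather 5 sulfur): sulfur=5
After 2 (gather 2 sand): sand=2 sulfur=5
After 3 (gather 3 bone): bone=3 sand=2 sulfur=5
After 4 (craft bolt): bolt=4 bone=1 sand=1 sulfur=1
After 5 (craft shield): bolt=3 bone=1 sand=1 shield=1 sulfur=1

Answer: bolt=3 bone=1 sand=1 shield=1 sulfur=1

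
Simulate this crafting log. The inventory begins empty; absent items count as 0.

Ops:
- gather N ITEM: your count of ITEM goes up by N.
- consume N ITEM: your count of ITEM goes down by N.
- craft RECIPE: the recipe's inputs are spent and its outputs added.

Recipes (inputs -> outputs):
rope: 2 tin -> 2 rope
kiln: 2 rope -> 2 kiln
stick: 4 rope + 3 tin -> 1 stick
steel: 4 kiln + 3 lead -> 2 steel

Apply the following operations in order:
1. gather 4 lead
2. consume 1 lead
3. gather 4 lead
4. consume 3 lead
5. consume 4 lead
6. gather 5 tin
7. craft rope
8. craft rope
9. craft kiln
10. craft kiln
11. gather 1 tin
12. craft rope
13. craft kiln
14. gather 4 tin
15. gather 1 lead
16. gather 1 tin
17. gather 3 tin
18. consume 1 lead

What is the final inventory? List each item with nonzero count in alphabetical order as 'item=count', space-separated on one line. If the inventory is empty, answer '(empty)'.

Answer: kiln=6 tin=8

Derivation:
After 1 (gather 4 lead): lead=4
After 2 (consume 1 lead): lead=3
After 3 (gather 4 lead): lead=7
After 4 (consume 3 lead): lead=4
After 5 (consume 4 lead): (empty)
After 6 (gather 5 tin): tin=5
After 7 (craft rope): rope=2 tin=3
After 8 (craft rope): rope=4 tin=1
After 9 (craft kiln): kiln=2 rope=2 tin=1
After 10 (craft kiln): kiln=4 tin=1
After 11 (gather 1 tin): kiln=4 tin=2
After 12 (craft rope): kiln=4 rope=2
After 13 (craft kiln): kiln=6
After 14 (gather 4 tin): kiln=6 tin=4
After 15 (gather 1 lead): kiln=6 lead=1 tin=4
After 16 (gather 1 tin): kiln=6 lead=1 tin=5
After 17 (gather 3 tin): kiln=6 lead=1 tin=8
After 18 (consume 1 lead): kiln=6 tin=8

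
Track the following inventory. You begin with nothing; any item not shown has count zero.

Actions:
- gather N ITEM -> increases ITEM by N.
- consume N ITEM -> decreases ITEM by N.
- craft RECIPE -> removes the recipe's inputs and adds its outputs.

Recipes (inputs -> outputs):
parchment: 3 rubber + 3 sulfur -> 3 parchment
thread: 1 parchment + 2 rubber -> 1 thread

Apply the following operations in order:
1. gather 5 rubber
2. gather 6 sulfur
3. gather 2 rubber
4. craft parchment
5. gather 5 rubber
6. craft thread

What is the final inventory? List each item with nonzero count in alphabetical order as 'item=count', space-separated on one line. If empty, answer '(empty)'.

After 1 (gather 5 rubber): rubber=5
After 2 (gather 6 sulfur): rubber=5 sulfur=6
After 3 (gather 2 rubber): rubber=7 sulfur=6
After 4 (craft parchment): parchment=3 rubber=4 sulfur=3
After 5 (gather 5 rubber): parchment=3 rubber=9 sulfur=3
After 6 (craft thread): parchment=2 rubber=7 sulfur=3 thread=1

Answer: parchment=2 rubber=7 sulfur=3 thread=1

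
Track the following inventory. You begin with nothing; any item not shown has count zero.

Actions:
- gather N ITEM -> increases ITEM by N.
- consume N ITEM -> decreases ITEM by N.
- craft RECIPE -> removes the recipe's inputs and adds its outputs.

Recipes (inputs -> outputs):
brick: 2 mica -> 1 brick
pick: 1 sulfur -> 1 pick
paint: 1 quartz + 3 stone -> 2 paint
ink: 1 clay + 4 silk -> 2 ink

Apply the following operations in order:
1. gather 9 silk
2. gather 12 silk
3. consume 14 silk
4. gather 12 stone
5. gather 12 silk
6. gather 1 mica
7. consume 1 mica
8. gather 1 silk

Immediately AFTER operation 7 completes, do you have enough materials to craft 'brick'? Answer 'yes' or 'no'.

After 1 (gather 9 silk): silk=9
After 2 (gather 12 silk): silk=21
After 3 (consume 14 silk): silk=7
After 4 (gather 12 stone): silk=7 stone=12
After 5 (gather 12 silk): silk=19 stone=12
After 6 (gather 1 mica): mica=1 silk=19 stone=12
After 7 (consume 1 mica): silk=19 stone=12

Answer: no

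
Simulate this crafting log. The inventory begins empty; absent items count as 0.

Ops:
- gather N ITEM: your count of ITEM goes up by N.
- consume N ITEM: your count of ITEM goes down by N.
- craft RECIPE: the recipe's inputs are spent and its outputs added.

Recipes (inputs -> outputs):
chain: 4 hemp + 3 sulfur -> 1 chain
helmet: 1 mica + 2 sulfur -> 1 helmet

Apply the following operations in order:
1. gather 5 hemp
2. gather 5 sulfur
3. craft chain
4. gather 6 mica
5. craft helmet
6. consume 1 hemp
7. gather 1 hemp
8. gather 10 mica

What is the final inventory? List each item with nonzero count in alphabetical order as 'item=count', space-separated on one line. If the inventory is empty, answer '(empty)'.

After 1 (gather 5 hemp): hemp=5
After 2 (gather 5 sulfur): hemp=5 sulfur=5
After 3 (craft chain): chain=1 hemp=1 sulfur=2
After 4 (gather 6 mica): chain=1 hemp=1 mica=6 sulfur=2
After 5 (craft helmet): chain=1 helmet=1 hemp=1 mica=5
After 6 (consume 1 hemp): chain=1 helmet=1 mica=5
After 7 (gather 1 hemp): chain=1 helmet=1 hemp=1 mica=5
After 8 (gather 10 mica): chain=1 helmet=1 hemp=1 mica=15

Answer: chain=1 helmet=1 hemp=1 mica=15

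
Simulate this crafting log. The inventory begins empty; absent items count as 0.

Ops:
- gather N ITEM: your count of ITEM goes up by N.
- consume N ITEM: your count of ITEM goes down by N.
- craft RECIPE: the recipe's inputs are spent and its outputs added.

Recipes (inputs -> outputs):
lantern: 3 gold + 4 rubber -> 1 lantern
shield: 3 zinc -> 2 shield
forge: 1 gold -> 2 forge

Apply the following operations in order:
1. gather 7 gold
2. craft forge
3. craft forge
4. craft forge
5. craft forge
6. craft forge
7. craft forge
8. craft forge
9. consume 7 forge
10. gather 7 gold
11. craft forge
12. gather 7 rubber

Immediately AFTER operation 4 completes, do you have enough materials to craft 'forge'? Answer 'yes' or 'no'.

Answer: yes

Derivation:
After 1 (gather 7 gold): gold=7
After 2 (craft forge): forge=2 gold=6
After 3 (craft forge): forge=4 gold=5
After 4 (craft forge): forge=6 gold=4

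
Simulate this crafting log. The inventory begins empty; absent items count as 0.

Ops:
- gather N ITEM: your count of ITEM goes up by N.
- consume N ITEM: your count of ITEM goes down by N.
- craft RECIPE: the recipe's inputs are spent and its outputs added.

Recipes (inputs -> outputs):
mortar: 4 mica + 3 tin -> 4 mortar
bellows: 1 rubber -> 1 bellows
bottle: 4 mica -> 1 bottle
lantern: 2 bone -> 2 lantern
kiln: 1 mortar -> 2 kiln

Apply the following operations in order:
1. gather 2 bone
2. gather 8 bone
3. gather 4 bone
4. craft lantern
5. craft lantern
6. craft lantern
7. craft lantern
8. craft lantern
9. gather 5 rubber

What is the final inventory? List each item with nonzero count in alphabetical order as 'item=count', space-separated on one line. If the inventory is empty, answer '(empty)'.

After 1 (gather 2 bone): bone=2
After 2 (gather 8 bone): bone=10
After 3 (gather 4 bone): bone=14
After 4 (craft lantern): bone=12 lantern=2
After 5 (craft lantern): bone=10 lantern=4
After 6 (craft lantern): bone=8 lantern=6
After 7 (craft lantern): bone=6 lantern=8
After 8 (craft lantern): bone=4 lantern=10
After 9 (gather 5 rubber): bone=4 lantern=10 rubber=5

Answer: bone=4 lantern=10 rubber=5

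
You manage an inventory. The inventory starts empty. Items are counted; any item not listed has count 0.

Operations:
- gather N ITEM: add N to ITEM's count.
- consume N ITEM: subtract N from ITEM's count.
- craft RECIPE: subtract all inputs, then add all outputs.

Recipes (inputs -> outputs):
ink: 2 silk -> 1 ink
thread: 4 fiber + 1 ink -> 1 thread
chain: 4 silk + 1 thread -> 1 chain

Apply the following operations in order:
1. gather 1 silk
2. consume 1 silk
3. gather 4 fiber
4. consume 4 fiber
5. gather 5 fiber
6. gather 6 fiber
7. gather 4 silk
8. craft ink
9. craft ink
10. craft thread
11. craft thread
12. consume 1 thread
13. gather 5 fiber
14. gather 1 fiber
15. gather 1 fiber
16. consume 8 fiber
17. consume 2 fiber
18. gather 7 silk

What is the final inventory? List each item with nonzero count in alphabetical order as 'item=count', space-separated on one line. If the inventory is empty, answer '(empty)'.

After 1 (gather 1 silk): silk=1
After 2 (consume 1 silk): (empty)
After 3 (gather 4 fiber): fiber=4
After 4 (consume 4 fiber): (empty)
After 5 (gather 5 fiber): fiber=5
After 6 (gather 6 fiber): fiber=11
After 7 (gather 4 silk): fiber=11 silk=4
After 8 (craft ink): fiber=11 ink=1 silk=2
After 9 (craft ink): fiber=11 ink=2
After 10 (craft thread): fiber=7 ink=1 thread=1
After 11 (craft thread): fiber=3 thread=2
After 12 (consume 1 thread): fiber=3 thread=1
After 13 (gather 5 fiber): fiber=8 thread=1
After 14 (gather 1 fiber): fiber=9 thread=1
After 15 (gather 1 fiber): fiber=10 thread=1
After 16 (consume 8 fiber): fiber=2 thread=1
After 17 (consume 2 fiber): thread=1
After 18 (gather 7 silk): silk=7 thread=1

Answer: silk=7 thread=1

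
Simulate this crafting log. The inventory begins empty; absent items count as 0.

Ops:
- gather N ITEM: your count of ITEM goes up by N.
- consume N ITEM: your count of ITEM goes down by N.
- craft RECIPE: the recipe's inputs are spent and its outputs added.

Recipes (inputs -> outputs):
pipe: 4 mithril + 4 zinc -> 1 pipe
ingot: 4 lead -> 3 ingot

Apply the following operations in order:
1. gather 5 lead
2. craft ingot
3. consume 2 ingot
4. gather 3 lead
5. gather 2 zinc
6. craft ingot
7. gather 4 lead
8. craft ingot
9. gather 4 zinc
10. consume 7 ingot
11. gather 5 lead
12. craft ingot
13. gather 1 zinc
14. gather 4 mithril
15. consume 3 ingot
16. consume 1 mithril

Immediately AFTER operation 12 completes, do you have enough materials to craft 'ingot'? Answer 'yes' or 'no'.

Answer: no

Derivation:
After 1 (gather 5 lead): lead=5
After 2 (craft ingot): ingot=3 lead=1
After 3 (consume 2 ingot): ingot=1 lead=1
After 4 (gather 3 lead): ingot=1 lead=4
After 5 (gather 2 zinc): ingot=1 lead=4 zinc=2
After 6 (craft ingot): ingot=4 zinc=2
After 7 (gather 4 lead): ingot=4 lead=4 zinc=2
After 8 (craft ingot): ingot=7 zinc=2
After 9 (gather 4 zinc): ingot=7 zinc=6
After 10 (consume 7 ingot): zinc=6
After 11 (gather 5 lead): lead=5 zinc=6
After 12 (craft ingot): ingot=3 lead=1 zinc=6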